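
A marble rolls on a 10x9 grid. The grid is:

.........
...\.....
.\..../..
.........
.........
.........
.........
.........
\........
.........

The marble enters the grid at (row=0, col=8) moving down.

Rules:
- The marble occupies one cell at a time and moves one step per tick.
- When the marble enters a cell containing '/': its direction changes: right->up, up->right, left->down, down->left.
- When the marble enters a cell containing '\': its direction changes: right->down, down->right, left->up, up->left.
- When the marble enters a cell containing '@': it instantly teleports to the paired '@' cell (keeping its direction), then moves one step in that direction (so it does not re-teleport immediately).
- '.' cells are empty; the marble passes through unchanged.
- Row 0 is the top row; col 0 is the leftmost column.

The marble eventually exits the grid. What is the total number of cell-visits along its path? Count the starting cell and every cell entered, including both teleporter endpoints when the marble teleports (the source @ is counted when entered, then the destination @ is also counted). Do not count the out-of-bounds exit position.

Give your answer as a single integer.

Step 1: enter (0,8), '.' pass, move down to (1,8)
Step 2: enter (1,8), '.' pass, move down to (2,8)
Step 3: enter (2,8), '.' pass, move down to (3,8)
Step 4: enter (3,8), '.' pass, move down to (4,8)
Step 5: enter (4,8), '.' pass, move down to (5,8)
Step 6: enter (5,8), '.' pass, move down to (6,8)
Step 7: enter (6,8), '.' pass, move down to (7,8)
Step 8: enter (7,8), '.' pass, move down to (8,8)
Step 9: enter (8,8), '.' pass, move down to (9,8)
Step 10: enter (9,8), '.' pass, move down to (10,8)
Step 11: at (10,8) — EXIT via bottom edge, pos 8
Path length (cell visits): 10

Answer: 10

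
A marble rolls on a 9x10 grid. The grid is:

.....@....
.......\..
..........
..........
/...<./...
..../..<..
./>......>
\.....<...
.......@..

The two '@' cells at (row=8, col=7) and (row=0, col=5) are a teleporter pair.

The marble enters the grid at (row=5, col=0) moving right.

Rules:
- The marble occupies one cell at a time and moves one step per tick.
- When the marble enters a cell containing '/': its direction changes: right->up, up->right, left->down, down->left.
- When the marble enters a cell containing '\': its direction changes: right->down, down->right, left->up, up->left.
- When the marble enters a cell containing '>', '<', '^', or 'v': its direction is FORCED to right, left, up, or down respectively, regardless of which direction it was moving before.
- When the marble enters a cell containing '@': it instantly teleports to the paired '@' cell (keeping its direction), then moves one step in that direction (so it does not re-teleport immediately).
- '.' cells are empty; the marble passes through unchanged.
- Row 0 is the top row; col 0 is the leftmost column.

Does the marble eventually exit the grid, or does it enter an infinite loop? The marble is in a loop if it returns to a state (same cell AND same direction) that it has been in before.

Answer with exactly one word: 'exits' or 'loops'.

Step 1: enter (5,0), '.' pass, move right to (5,1)
Step 2: enter (5,1), '.' pass, move right to (5,2)
Step 3: enter (5,2), '.' pass, move right to (5,3)
Step 4: enter (5,3), '.' pass, move right to (5,4)
Step 5: enter (5,4), '/' deflects right->up, move up to (4,4)
Step 6: enter (4,4), '<' forces up->left, move left to (4,3)
Step 7: enter (4,3), '.' pass, move left to (4,2)
Step 8: enter (4,2), '.' pass, move left to (4,1)
Step 9: enter (4,1), '.' pass, move left to (4,0)
Step 10: enter (4,0), '/' deflects left->down, move down to (5,0)
Step 11: enter (5,0), '.' pass, move down to (6,0)
Step 12: enter (6,0), '.' pass, move down to (7,0)
Step 13: enter (7,0), '\' deflects down->right, move right to (7,1)
Step 14: enter (7,1), '.' pass, move right to (7,2)
Step 15: enter (7,2), '.' pass, move right to (7,3)
Step 16: enter (7,3), '.' pass, move right to (7,4)
Step 17: enter (7,4), '.' pass, move right to (7,5)
Step 18: enter (7,5), '.' pass, move right to (7,6)
Step 19: enter (7,6), '<' forces right->left, move left to (7,5)
Step 20: enter (7,5), '.' pass, move left to (7,4)
Step 21: enter (7,4), '.' pass, move left to (7,3)
Step 22: enter (7,3), '.' pass, move left to (7,2)
Step 23: enter (7,2), '.' pass, move left to (7,1)
Step 24: enter (7,1), '.' pass, move left to (7,0)
Step 25: enter (7,0), '\' deflects left->up, move up to (6,0)
Step 26: enter (6,0), '.' pass, move up to (5,0)
Step 27: enter (5,0), '.' pass, move up to (4,0)
Step 28: enter (4,0), '/' deflects up->right, move right to (4,1)
Step 29: enter (4,1), '.' pass, move right to (4,2)
Step 30: enter (4,2), '.' pass, move right to (4,3)
Step 31: enter (4,3), '.' pass, move right to (4,4)
Step 32: enter (4,4), '<' forces right->left, move left to (4,3)
Step 33: at (4,3) dir=left — LOOP DETECTED (seen before)

Answer: loops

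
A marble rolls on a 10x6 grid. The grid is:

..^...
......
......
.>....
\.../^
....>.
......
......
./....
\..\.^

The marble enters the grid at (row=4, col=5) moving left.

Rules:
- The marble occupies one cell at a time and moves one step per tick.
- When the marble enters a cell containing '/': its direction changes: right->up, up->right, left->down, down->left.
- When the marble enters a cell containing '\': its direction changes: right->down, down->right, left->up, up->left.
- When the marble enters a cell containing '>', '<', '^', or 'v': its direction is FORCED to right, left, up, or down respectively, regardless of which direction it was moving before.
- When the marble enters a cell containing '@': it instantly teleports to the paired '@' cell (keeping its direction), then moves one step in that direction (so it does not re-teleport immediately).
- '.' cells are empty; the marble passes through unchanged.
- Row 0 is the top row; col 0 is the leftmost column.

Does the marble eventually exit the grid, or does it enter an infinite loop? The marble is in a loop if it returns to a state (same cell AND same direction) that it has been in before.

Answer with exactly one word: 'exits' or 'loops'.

Step 1: enter (4,5), '^' forces left->up, move up to (3,5)
Step 2: enter (3,5), '.' pass, move up to (2,5)
Step 3: enter (2,5), '.' pass, move up to (1,5)
Step 4: enter (1,5), '.' pass, move up to (0,5)
Step 5: enter (0,5), '.' pass, move up to (-1,5)
Step 6: at (-1,5) — EXIT via top edge, pos 5

Answer: exits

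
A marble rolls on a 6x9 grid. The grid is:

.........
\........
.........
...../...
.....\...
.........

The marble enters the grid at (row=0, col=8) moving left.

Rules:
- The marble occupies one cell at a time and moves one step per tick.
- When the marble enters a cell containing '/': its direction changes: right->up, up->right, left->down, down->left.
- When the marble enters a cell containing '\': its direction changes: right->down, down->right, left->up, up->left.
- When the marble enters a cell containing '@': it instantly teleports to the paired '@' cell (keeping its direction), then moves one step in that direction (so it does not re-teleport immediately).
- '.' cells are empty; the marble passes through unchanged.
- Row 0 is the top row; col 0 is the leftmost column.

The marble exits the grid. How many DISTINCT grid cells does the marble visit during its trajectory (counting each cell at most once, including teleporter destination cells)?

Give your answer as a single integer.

Step 1: enter (0,8), '.' pass, move left to (0,7)
Step 2: enter (0,7), '.' pass, move left to (0,6)
Step 3: enter (0,6), '.' pass, move left to (0,5)
Step 4: enter (0,5), '.' pass, move left to (0,4)
Step 5: enter (0,4), '.' pass, move left to (0,3)
Step 6: enter (0,3), '.' pass, move left to (0,2)
Step 7: enter (0,2), '.' pass, move left to (0,1)
Step 8: enter (0,1), '.' pass, move left to (0,0)
Step 9: enter (0,0), '.' pass, move left to (0,-1)
Step 10: at (0,-1) — EXIT via left edge, pos 0
Distinct cells visited: 9 (path length 9)

Answer: 9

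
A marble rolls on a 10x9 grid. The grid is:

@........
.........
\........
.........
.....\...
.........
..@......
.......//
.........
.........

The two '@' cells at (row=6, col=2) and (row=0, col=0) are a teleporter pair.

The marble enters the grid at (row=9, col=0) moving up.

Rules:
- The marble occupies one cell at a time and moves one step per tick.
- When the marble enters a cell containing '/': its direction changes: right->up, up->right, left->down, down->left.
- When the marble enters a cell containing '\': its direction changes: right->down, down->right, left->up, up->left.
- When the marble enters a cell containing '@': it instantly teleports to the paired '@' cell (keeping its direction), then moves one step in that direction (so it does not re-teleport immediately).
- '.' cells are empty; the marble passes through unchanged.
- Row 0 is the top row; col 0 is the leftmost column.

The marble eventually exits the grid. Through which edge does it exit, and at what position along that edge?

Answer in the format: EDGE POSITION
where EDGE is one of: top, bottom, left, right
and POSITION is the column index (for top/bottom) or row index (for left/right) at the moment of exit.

Answer: left 2

Derivation:
Step 1: enter (9,0), '.' pass, move up to (8,0)
Step 2: enter (8,0), '.' pass, move up to (7,0)
Step 3: enter (7,0), '.' pass, move up to (6,0)
Step 4: enter (6,0), '.' pass, move up to (5,0)
Step 5: enter (5,0), '.' pass, move up to (4,0)
Step 6: enter (4,0), '.' pass, move up to (3,0)
Step 7: enter (3,0), '.' pass, move up to (2,0)
Step 8: enter (2,0), '\' deflects up->left, move left to (2,-1)
Step 9: at (2,-1) — EXIT via left edge, pos 2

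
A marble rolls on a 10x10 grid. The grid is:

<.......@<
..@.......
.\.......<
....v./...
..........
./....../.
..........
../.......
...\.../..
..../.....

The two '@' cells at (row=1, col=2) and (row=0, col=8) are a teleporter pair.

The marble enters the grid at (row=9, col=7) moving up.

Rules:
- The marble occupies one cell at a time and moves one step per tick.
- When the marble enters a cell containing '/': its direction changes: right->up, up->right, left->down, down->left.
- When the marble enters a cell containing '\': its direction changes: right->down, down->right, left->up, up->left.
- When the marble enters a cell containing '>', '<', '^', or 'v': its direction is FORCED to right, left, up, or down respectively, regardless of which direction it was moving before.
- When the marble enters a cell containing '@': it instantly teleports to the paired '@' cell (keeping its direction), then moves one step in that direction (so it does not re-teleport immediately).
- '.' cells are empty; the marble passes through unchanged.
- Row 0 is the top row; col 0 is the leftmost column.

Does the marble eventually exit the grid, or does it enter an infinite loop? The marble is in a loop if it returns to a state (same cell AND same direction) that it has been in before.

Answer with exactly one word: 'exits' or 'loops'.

Step 1: enter (9,7), '.' pass, move up to (8,7)
Step 2: enter (8,7), '/' deflects up->right, move right to (8,8)
Step 3: enter (8,8), '.' pass, move right to (8,9)
Step 4: enter (8,9), '.' pass, move right to (8,10)
Step 5: at (8,10) — EXIT via right edge, pos 8

Answer: exits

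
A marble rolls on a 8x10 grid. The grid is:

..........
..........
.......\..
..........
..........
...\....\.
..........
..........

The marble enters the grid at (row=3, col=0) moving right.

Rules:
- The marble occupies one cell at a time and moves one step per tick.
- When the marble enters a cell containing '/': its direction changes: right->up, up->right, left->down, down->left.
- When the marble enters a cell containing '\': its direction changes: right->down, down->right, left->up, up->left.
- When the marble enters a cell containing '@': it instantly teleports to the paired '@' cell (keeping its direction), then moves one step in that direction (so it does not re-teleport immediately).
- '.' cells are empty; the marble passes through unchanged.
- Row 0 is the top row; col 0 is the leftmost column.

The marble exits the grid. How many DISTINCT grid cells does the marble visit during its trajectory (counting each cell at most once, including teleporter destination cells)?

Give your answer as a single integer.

Answer: 10

Derivation:
Step 1: enter (3,0), '.' pass, move right to (3,1)
Step 2: enter (3,1), '.' pass, move right to (3,2)
Step 3: enter (3,2), '.' pass, move right to (3,3)
Step 4: enter (3,3), '.' pass, move right to (3,4)
Step 5: enter (3,4), '.' pass, move right to (3,5)
Step 6: enter (3,5), '.' pass, move right to (3,6)
Step 7: enter (3,6), '.' pass, move right to (3,7)
Step 8: enter (3,7), '.' pass, move right to (3,8)
Step 9: enter (3,8), '.' pass, move right to (3,9)
Step 10: enter (3,9), '.' pass, move right to (3,10)
Step 11: at (3,10) — EXIT via right edge, pos 3
Distinct cells visited: 10 (path length 10)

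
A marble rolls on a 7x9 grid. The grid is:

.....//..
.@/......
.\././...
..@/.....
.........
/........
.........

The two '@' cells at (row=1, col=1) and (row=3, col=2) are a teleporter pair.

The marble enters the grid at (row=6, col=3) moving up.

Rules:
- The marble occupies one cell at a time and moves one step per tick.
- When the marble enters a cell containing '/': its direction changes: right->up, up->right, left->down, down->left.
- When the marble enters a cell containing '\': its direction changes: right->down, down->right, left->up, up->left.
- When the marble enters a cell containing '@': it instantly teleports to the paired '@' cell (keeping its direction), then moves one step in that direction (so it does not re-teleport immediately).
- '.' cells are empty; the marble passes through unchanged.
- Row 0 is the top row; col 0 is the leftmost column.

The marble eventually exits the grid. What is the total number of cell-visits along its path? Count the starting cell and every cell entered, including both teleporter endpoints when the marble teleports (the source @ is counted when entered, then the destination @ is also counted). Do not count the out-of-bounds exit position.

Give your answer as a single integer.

Answer: 9

Derivation:
Step 1: enter (6,3), '.' pass, move up to (5,3)
Step 2: enter (5,3), '.' pass, move up to (4,3)
Step 3: enter (4,3), '.' pass, move up to (3,3)
Step 4: enter (3,3), '/' deflects up->right, move right to (3,4)
Step 5: enter (3,4), '.' pass, move right to (3,5)
Step 6: enter (3,5), '.' pass, move right to (3,6)
Step 7: enter (3,6), '.' pass, move right to (3,7)
Step 8: enter (3,7), '.' pass, move right to (3,8)
Step 9: enter (3,8), '.' pass, move right to (3,9)
Step 10: at (3,9) — EXIT via right edge, pos 3
Path length (cell visits): 9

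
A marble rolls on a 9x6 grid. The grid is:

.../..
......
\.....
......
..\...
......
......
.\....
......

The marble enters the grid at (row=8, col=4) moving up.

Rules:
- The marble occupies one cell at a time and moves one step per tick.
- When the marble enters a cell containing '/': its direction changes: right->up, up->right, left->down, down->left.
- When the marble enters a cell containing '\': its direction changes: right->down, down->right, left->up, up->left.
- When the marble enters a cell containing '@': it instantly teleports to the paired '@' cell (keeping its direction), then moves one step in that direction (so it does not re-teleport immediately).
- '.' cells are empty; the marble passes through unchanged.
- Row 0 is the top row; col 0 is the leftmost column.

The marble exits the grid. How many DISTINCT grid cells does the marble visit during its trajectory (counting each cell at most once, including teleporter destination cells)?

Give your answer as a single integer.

Answer: 9

Derivation:
Step 1: enter (8,4), '.' pass, move up to (7,4)
Step 2: enter (7,4), '.' pass, move up to (6,4)
Step 3: enter (6,4), '.' pass, move up to (5,4)
Step 4: enter (5,4), '.' pass, move up to (4,4)
Step 5: enter (4,4), '.' pass, move up to (3,4)
Step 6: enter (3,4), '.' pass, move up to (2,4)
Step 7: enter (2,4), '.' pass, move up to (1,4)
Step 8: enter (1,4), '.' pass, move up to (0,4)
Step 9: enter (0,4), '.' pass, move up to (-1,4)
Step 10: at (-1,4) — EXIT via top edge, pos 4
Distinct cells visited: 9 (path length 9)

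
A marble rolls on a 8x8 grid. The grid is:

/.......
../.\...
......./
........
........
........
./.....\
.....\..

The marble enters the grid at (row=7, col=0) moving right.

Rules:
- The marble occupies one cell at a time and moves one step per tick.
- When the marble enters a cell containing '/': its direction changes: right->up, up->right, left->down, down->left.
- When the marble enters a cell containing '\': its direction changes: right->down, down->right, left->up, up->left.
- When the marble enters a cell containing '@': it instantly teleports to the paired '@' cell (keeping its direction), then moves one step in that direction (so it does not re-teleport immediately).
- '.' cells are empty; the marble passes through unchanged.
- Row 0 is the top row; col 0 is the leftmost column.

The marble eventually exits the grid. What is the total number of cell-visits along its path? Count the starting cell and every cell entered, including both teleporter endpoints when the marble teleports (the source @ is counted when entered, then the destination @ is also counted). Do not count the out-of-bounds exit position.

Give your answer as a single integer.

Answer: 6

Derivation:
Step 1: enter (7,0), '.' pass, move right to (7,1)
Step 2: enter (7,1), '.' pass, move right to (7,2)
Step 3: enter (7,2), '.' pass, move right to (7,3)
Step 4: enter (7,3), '.' pass, move right to (7,4)
Step 5: enter (7,4), '.' pass, move right to (7,5)
Step 6: enter (7,5), '\' deflects right->down, move down to (8,5)
Step 7: at (8,5) — EXIT via bottom edge, pos 5
Path length (cell visits): 6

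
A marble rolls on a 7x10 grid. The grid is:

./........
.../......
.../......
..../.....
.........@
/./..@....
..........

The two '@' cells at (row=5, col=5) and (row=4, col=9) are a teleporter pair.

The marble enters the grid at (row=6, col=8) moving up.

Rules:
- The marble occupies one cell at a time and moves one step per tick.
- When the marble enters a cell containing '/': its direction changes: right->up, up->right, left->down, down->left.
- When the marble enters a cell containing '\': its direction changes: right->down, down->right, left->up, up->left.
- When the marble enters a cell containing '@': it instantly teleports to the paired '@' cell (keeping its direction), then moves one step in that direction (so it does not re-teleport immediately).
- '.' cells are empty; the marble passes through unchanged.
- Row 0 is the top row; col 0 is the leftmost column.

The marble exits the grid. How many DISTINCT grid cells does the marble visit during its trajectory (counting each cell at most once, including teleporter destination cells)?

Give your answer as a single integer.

Answer: 7

Derivation:
Step 1: enter (6,8), '.' pass, move up to (5,8)
Step 2: enter (5,8), '.' pass, move up to (4,8)
Step 3: enter (4,8), '.' pass, move up to (3,8)
Step 4: enter (3,8), '.' pass, move up to (2,8)
Step 5: enter (2,8), '.' pass, move up to (1,8)
Step 6: enter (1,8), '.' pass, move up to (0,8)
Step 7: enter (0,8), '.' pass, move up to (-1,8)
Step 8: at (-1,8) — EXIT via top edge, pos 8
Distinct cells visited: 7 (path length 7)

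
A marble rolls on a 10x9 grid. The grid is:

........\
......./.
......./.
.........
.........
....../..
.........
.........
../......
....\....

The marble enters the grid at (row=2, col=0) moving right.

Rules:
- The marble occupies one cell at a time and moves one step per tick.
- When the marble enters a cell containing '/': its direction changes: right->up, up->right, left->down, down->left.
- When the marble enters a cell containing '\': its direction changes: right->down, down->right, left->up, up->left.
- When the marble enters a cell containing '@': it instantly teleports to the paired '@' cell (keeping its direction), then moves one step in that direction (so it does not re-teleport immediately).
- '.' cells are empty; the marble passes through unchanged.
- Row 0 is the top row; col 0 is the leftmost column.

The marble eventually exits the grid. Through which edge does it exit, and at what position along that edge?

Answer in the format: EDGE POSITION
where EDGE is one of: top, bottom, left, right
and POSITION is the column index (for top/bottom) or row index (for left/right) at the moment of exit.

Answer: right 1

Derivation:
Step 1: enter (2,0), '.' pass, move right to (2,1)
Step 2: enter (2,1), '.' pass, move right to (2,2)
Step 3: enter (2,2), '.' pass, move right to (2,3)
Step 4: enter (2,3), '.' pass, move right to (2,4)
Step 5: enter (2,4), '.' pass, move right to (2,5)
Step 6: enter (2,5), '.' pass, move right to (2,6)
Step 7: enter (2,6), '.' pass, move right to (2,7)
Step 8: enter (2,7), '/' deflects right->up, move up to (1,7)
Step 9: enter (1,7), '/' deflects up->right, move right to (1,8)
Step 10: enter (1,8), '.' pass, move right to (1,9)
Step 11: at (1,9) — EXIT via right edge, pos 1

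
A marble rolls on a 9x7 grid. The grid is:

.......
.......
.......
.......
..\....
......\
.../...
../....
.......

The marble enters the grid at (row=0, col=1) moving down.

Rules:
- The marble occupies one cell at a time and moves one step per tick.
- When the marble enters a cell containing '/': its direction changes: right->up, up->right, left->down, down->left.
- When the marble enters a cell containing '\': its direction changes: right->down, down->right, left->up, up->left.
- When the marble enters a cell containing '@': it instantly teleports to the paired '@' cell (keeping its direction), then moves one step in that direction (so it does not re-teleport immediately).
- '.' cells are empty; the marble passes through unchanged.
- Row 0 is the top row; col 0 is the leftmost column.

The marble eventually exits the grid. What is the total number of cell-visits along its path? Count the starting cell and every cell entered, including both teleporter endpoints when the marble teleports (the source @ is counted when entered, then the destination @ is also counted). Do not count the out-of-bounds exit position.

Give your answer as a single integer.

Step 1: enter (0,1), '.' pass, move down to (1,1)
Step 2: enter (1,1), '.' pass, move down to (2,1)
Step 3: enter (2,1), '.' pass, move down to (3,1)
Step 4: enter (3,1), '.' pass, move down to (4,1)
Step 5: enter (4,1), '.' pass, move down to (5,1)
Step 6: enter (5,1), '.' pass, move down to (6,1)
Step 7: enter (6,1), '.' pass, move down to (7,1)
Step 8: enter (7,1), '.' pass, move down to (8,1)
Step 9: enter (8,1), '.' pass, move down to (9,1)
Step 10: at (9,1) — EXIT via bottom edge, pos 1
Path length (cell visits): 9

Answer: 9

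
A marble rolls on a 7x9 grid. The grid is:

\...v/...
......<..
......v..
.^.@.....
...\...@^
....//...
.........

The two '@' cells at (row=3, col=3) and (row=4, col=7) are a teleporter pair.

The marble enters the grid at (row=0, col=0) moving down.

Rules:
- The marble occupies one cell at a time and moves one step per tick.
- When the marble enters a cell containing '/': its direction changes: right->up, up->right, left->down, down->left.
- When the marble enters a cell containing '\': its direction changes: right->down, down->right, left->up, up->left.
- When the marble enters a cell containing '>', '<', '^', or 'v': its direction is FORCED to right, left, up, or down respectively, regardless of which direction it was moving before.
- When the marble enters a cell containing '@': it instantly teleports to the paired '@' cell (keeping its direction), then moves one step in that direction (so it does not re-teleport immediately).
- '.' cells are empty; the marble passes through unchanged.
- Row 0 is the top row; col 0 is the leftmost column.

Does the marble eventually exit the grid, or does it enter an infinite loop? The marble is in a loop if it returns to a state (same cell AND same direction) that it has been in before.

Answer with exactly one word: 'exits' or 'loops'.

Answer: exits

Derivation:
Step 1: enter (0,0), '\' deflects down->right, move right to (0,1)
Step 2: enter (0,1), '.' pass, move right to (0,2)
Step 3: enter (0,2), '.' pass, move right to (0,3)
Step 4: enter (0,3), '.' pass, move right to (0,4)
Step 5: enter (0,4), 'v' forces right->down, move down to (1,4)
Step 6: enter (1,4), '.' pass, move down to (2,4)
Step 7: enter (2,4), '.' pass, move down to (3,4)
Step 8: enter (3,4), '.' pass, move down to (4,4)
Step 9: enter (4,4), '.' pass, move down to (5,4)
Step 10: enter (5,4), '/' deflects down->left, move left to (5,3)
Step 11: enter (5,3), '.' pass, move left to (5,2)
Step 12: enter (5,2), '.' pass, move left to (5,1)
Step 13: enter (5,1), '.' pass, move left to (5,0)
Step 14: enter (5,0), '.' pass, move left to (5,-1)
Step 15: at (5,-1) — EXIT via left edge, pos 5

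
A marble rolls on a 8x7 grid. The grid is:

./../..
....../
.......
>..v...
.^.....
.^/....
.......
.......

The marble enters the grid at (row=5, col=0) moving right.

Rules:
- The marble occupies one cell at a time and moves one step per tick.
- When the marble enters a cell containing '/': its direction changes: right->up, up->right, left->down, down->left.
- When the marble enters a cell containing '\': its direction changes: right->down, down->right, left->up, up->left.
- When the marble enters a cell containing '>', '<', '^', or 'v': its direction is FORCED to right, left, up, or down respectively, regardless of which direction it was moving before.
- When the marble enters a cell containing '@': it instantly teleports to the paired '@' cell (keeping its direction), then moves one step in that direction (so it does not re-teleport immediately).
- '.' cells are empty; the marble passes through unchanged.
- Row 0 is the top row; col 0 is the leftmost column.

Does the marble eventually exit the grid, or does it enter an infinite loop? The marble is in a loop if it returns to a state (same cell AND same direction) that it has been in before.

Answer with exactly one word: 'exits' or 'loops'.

Step 1: enter (5,0), '.' pass, move right to (5,1)
Step 2: enter (5,1), '^' forces right->up, move up to (4,1)
Step 3: enter (4,1), '^' forces up->up, move up to (3,1)
Step 4: enter (3,1), '.' pass, move up to (2,1)
Step 5: enter (2,1), '.' pass, move up to (1,1)
Step 6: enter (1,1), '.' pass, move up to (0,1)
Step 7: enter (0,1), '/' deflects up->right, move right to (0,2)
Step 8: enter (0,2), '.' pass, move right to (0,3)
Step 9: enter (0,3), '.' pass, move right to (0,4)
Step 10: enter (0,4), '/' deflects right->up, move up to (-1,4)
Step 11: at (-1,4) — EXIT via top edge, pos 4

Answer: exits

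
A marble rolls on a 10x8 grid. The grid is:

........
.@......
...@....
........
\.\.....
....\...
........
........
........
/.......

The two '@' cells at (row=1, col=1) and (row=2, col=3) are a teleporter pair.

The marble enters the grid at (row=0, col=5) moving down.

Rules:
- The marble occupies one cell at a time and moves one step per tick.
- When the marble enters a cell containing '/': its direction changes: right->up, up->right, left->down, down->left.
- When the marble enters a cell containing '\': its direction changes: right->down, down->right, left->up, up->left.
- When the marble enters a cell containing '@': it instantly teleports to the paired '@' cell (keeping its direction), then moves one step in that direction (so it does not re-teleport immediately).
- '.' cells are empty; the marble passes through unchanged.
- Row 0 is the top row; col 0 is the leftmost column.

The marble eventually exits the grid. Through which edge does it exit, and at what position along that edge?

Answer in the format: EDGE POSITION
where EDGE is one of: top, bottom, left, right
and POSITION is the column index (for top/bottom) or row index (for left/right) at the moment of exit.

Step 1: enter (0,5), '.' pass, move down to (1,5)
Step 2: enter (1,5), '.' pass, move down to (2,5)
Step 3: enter (2,5), '.' pass, move down to (3,5)
Step 4: enter (3,5), '.' pass, move down to (4,5)
Step 5: enter (4,5), '.' pass, move down to (5,5)
Step 6: enter (5,5), '.' pass, move down to (6,5)
Step 7: enter (6,5), '.' pass, move down to (7,5)
Step 8: enter (7,5), '.' pass, move down to (8,5)
Step 9: enter (8,5), '.' pass, move down to (9,5)
Step 10: enter (9,5), '.' pass, move down to (10,5)
Step 11: at (10,5) — EXIT via bottom edge, pos 5

Answer: bottom 5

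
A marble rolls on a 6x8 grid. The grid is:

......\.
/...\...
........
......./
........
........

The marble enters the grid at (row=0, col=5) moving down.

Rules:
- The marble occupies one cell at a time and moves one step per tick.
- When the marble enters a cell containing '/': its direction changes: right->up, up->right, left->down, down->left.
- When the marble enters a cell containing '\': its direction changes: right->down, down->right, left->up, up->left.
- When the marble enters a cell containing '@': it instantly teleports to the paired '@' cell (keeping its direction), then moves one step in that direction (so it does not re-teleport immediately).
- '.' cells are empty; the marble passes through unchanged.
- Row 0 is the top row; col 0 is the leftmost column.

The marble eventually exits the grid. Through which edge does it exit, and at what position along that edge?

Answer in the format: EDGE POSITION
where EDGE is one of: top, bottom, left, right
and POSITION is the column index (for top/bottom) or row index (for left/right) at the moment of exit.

Step 1: enter (0,5), '.' pass, move down to (1,5)
Step 2: enter (1,5), '.' pass, move down to (2,5)
Step 3: enter (2,5), '.' pass, move down to (3,5)
Step 4: enter (3,5), '.' pass, move down to (4,5)
Step 5: enter (4,5), '.' pass, move down to (5,5)
Step 6: enter (5,5), '.' pass, move down to (6,5)
Step 7: at (6,5) — EXIT via bottom edge, pos 5

Answer: bottom 5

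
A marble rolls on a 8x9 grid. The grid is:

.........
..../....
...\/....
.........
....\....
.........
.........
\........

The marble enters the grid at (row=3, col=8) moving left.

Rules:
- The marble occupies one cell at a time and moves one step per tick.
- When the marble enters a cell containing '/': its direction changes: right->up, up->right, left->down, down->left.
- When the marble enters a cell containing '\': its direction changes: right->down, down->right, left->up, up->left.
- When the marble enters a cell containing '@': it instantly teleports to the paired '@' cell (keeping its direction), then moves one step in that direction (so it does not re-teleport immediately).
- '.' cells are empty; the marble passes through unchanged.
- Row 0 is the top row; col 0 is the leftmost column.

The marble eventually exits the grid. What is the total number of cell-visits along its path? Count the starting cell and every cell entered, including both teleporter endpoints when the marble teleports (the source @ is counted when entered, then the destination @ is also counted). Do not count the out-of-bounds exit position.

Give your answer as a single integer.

Answer: 9

Derivation:
Step 1: enter (3,8), '.' pass, move left to (3,7)
Step 2: enter (3,7), '.' pass, move left to (3,6)
Step 3: enter (3,6), '.' pass, move left to (3,5)
Step 4: enter (3,5), '.' pass, move left to (3,4)
Step 5: enter (3,4), '.' pass, move left to (3,3)
Step 6: enter (3,3), '.' pass, move left to (3,2)
Step 7: enter (3,2), '.' pass, move left to (3,1)
Step 8: enter (3,1), '.' pass, move left to (3,0)
Step 9: enter (3,0), '.' pass, move left to (3,-1)
Step 10: at (3,-1) — EXIT via left edge, pos 3
Path length (cell visits): 9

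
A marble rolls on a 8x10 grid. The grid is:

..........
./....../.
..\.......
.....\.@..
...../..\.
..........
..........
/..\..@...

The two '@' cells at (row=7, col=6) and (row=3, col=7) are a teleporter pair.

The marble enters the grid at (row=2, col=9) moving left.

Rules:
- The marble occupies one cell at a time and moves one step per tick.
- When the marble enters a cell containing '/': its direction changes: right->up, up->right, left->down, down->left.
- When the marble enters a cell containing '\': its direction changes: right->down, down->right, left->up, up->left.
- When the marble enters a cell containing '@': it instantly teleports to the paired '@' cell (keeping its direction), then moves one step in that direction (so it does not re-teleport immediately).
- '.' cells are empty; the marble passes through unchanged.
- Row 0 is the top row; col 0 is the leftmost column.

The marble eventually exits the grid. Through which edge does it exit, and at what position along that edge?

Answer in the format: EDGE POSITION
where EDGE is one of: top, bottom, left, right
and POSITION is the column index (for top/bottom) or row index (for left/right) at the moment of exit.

Answer: top 2

Derivation:
Step 1: enter (2,9), '.' pass, move left to (2,8)
Step 2: enter (2,8), '.' pass, move left to (2,7)
Step 3: enter (2,7), '.' pass, move left to (2,6)
Step 4: enter (2,6), '.' pass, move left to (2,5)
Step 5: enter (2,5), '.' pass, move left to (2,4)
Step 6: enter (2,4), '.' pass, move left to (2,3)
Step 7: enter (2,3), '.' pass, move left to (2,2)
Step 8: enter (2,2), '\' deflects left->up, move up to (1,2)
Step 9: enter (1,2), '.' pass, move up to (0,2)
Step 10: enter (0,2), '.' pass, move up to (-1,2)
Step 11: at (-1,2) — EXIT via top edge, pos 2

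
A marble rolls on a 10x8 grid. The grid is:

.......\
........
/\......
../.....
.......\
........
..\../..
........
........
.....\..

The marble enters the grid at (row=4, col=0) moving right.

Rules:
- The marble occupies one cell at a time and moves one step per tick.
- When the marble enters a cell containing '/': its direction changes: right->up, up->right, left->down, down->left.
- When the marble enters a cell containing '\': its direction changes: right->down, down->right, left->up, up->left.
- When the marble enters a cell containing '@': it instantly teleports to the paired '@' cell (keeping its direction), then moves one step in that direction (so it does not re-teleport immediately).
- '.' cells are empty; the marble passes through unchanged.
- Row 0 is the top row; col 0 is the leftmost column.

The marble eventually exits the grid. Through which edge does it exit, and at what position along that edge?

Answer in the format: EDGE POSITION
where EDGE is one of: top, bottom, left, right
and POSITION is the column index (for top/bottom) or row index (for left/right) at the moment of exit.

Answer: bottom 7

Derivation:
Step 1: enter (4,0), '.' pass, move right to (4,1)
Step 2: enter (4,1), '.' pass, move right to (4,2)
Step 3: enter (4,2), '.' pass, move right to (4,3)
Step 4: enter (4,3), '.' pass, move right to (4,4)
Step 5: enter (4,4), '.' pass, move right to (4,5)
Step 6: enter (4,5), '.' pass, move right to (4,6)
Step 7: enter (4,6), '.' pass, move right to (4,7)
Step 8: enter (4,7), '\' deflects right->down, move down to (5,7)
Step 9: enter (5,7), '.' pass, move down to (6,7)
Step 10: enter (6,7), '.' pass, move down to (7,7)
Step 11: enter (7,7), '.' pass, move down to (8,7)
Step 12: enter (8,7), '.' pass, move down to (9,7)
Step 13: enter (9,7), '.' pass, move down to (10,7)
Step 14: at (10,7) — EXIT via bottom edge, pos 7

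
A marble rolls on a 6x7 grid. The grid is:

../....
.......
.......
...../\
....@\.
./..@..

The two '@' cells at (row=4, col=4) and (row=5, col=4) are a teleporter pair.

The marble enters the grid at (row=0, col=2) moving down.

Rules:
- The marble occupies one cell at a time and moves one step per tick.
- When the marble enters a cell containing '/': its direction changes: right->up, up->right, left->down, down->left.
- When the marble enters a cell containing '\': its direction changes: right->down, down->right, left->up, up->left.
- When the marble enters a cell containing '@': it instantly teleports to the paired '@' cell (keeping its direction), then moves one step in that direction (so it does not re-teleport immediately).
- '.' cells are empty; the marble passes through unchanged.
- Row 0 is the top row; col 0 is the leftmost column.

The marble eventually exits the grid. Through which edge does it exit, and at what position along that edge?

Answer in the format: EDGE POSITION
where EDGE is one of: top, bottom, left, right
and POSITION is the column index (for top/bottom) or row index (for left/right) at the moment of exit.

Step 1: enter (0,2), '/' deflects down->left, move left to (0,1)
Step 2: enter (0,1), '.' pass, move left to (0,0)
Step 3: enter (0,0), '.' pass, move left to (0,-1)
Step 4: at (0,-1) — EXIT via left edge, pos 0

Answer: left 0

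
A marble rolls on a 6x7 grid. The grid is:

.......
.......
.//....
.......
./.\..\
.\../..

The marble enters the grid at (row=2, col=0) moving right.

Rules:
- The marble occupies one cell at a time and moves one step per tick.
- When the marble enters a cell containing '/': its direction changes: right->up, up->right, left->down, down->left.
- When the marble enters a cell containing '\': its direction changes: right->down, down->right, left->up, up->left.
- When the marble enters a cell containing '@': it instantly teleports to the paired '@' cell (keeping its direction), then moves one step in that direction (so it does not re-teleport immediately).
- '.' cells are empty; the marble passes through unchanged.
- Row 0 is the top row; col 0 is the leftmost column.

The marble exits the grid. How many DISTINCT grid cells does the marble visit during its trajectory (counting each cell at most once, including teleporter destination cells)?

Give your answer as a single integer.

Answer: 4

Derivation:
Step 1: enter (2,0), '.' pass, move right to (2,1)
Step 2: enter (2,1), '/' deflects right->up, move up to (1,1)
Step 3: enter (1,1), '.' pass, move up to (0,1)
Step 4: enter (0,1), '.' pass, move up to (-1,1)
Step 5: at (-1,1) — EXIT via top edge, pos 1
Distinct cells visited: 4 (path length 4)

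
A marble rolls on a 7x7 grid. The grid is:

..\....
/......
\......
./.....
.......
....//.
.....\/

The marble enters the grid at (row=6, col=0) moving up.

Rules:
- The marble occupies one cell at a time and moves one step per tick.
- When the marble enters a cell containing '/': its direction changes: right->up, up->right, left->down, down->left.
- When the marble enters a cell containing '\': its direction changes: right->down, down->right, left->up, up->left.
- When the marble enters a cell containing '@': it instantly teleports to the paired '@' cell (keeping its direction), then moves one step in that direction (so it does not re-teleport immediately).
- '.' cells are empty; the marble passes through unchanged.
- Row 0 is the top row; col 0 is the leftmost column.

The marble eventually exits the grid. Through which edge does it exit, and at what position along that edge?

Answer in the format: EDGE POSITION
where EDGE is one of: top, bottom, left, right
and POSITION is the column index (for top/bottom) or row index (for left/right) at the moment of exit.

Answer: left 2

Derivation:
Step 1: enter (6,0), '.' pass, move up to (5,0)
Step 2: enter (5,0), '.' pass, move up to (4,0)
Step 3: enter (4,0), '.' pass, move up to (3,0)
Step 4: enter (3,0), '.' pass, move up to (2,0)
Step 5: enter (2,0), '\' deflects up->left, move left to (2,-1)
Step 6: at (2,-1) — EXIT via left edge, pos 2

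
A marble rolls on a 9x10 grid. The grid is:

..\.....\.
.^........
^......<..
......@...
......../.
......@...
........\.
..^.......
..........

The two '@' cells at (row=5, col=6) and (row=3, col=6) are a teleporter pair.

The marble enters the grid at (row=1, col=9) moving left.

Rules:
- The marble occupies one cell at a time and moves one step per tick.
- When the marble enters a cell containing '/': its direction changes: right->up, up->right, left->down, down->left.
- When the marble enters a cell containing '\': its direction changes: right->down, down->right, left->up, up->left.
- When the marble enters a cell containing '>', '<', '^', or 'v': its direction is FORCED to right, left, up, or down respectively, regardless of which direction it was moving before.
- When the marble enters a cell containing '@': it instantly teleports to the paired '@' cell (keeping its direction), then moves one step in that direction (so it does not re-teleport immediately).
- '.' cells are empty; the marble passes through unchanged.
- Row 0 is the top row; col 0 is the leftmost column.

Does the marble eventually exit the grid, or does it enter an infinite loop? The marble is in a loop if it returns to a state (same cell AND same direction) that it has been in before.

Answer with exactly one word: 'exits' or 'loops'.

Step 1: enter (1,9), '.' pass, move left to (1,8)
Step 2: enter (1,8), '.' pass, move left to (1,7)
Step 3: enter (1,7), '.' pass, move left to (1,6)
Step 4: enter (1,6), '.' pass, move left to (1,5)
Step 5: enter (1,5), '.' pass, move left to (1,4)
Step 6: enter (1,4), '.' pass, move left to (1,3)
Step 7: enter (1,3), '.' pass, move left to (1,2)
Step 8: enter (1,2), '.' pass, move left to (1,1)
Step 9: enter (1,1), '^' forces left->up, move up to (0,1)
Step 10: enter (0,1), '.' pass, move up to (-1,1)
Step 11: at (-1,1) — EXIT via top edge, pos 1

Answer: exits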